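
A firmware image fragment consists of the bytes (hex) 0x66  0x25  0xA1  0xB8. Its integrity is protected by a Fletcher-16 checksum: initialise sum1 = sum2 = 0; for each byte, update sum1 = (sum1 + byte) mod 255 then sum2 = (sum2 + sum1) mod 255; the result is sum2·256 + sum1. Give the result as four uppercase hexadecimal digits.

Running sums (mod 255):
  after byte 0 (0x66): sum1=102, sum2=102
  after byte 1 (0x25): sum1=139, sum2=241
  after byte 2 (0xA1): sum1=45, sum2=31
  after byte 3 (0xB8): sum1=229, sum2=5
Checksum = sum2·256 + sum1 = 5·256 + 229 = 1509 = 0x05E5.

05E5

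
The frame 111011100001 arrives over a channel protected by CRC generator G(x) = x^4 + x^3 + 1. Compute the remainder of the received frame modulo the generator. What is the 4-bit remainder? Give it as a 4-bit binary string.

0000

Modulo-2 division of 111011100001 by 11001:
  pos 0: 11101 XOR 11001 = 00100
  pos 2: 10011 XOR 11001 = 01010
  pos 3: 10100 XOR 11001 = 01101
  pos 4: 11010 XOR 11001 = 00011
  pos 7: 11001 XOR 11001 = 00000
Remainder = 0000 (zero — the frame passes the CRC check).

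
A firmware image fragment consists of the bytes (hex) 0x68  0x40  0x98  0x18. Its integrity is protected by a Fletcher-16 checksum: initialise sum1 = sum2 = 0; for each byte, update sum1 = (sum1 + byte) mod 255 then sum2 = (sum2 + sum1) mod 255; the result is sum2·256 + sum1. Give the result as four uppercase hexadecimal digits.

AB59

Running sums (mod 255):
  after byte 0 (0x68): sum1=104, sum2=104
  after byte 1 (0x40): sum1=168, sum2=17
  after byte 2 (0x98): sum1=65, sum2=82
  after byte 3 (0x18): sum1=89, sum2=171
Checksum = sum2·256 + sum1 = 171·256 + 89 = 43865 = 0xAB59.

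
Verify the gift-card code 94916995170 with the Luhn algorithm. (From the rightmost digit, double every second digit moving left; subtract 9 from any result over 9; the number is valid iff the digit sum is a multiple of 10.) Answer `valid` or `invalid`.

From the right, keep odd positions and double even positions (subtract 9 from any doubled value over 9):
  doubled (positions 2,4,...): 5 1 9 2 8 → sum 25
  kept (positions 1,3,...): 0 1 9 6 9 9 → sum 34
Total = 59.
59 mod 10 = 9, so the number is invalid.

invalid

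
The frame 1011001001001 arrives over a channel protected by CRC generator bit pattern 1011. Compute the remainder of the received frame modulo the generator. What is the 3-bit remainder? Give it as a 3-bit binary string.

111

Modulo-2 division of 1011001001001 by 1011:
  pos 0: 1011 XOR 1011 = 0000
  pos 6: 1001 XOR 1011 = 0010
  pos 8: 1000 XOR 1011 = 0011
Remainder = 111 (nonzero — an error is detected).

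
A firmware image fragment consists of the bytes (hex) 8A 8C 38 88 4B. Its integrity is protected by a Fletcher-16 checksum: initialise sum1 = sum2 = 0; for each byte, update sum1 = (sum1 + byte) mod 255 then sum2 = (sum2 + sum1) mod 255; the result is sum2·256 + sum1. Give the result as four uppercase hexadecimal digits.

Running sums (mod 255):
  after byte 0 (8A): sum1=138, sum2=138
  after byte 1 (8C): sum1=23, sum2=161
  after byte 2 (38): sum1=79, sum2=240
  after byte 3 (88): sum1=215, sum2=200
  after byte 4 (4B): sum1=35, sum2=235
Checksum = sum2·256 + sum1 = 235·256 + 35 = 60195 = 0xEB23.

EB23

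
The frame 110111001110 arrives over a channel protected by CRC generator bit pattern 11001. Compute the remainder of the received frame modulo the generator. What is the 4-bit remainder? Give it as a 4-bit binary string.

1111

Modulo-2 division of 110111001110 by 11001:
  pos 0: 11011 XOR 11001 = 00010
  pos 3: 10100 XOR 11001 = 01101
  pos 4: 11011 XOR 11001 = 00010
  pos 7: 10110 XOR 11001 = 01111
Remainder = 1111 (nonzero — an error is detected).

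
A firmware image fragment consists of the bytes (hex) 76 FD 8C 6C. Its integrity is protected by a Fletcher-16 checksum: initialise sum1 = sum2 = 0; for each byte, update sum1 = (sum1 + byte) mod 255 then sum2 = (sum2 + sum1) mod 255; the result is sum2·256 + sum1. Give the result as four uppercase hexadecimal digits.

Running sums (mod 255):
  after byte 0 (76): sum1=118, sum2=118
  after byte 1 (FD): sum1=116, sum2=234
  after byte 2 (8C): sum1=1, sum2=235
  after byte 3 (6C): sum1=109, sum2=89
Checksum = sum2·256 + sum1 = 89·256 + 109 = 22893 = 0x596D.

596D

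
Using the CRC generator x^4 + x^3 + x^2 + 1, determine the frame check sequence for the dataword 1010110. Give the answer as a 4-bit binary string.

0011

Append 4 zeros: 10101100000. Divide by 11101 (XOR where the leading bit is 1):
  pos 0: 10101 XOR 11101 = 01000
  pos 1: 10001 XOR 11101 = 01100
  pos 2: 11000 XOR 11101 = 00101
  pos 4: 10100 XOR 11101 = 01001
  pos 5: 10010 XOR 11101 = 01111
  pos 6: 11110 XOR 11101 = 00011
Remainder (last 4 bits) = 0011. This is the CRC / FCS.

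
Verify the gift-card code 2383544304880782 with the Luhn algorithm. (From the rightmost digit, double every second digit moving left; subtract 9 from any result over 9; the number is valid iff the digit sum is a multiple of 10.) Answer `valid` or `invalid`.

invalid

From the right, keep odd positions and double even positions (subtract 9 from any doubled value over 9):
  doubled (positions 2,4,...): 7 0 7 0 8 1 7 4 → sum 34
  kept (positions 1,3,...): 2 7 8 4 3 4 3 3 → sum 34
Total = 68.
68 mod 10 = 8, so the number is invalid.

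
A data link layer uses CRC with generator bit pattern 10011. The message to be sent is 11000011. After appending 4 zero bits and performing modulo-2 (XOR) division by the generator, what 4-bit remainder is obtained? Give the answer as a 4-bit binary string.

Append 4 zeros: 110000110000. Divide by 10011 (XOR where the leading bit is 1):
  pos 0: 11000 XOR 10011 = 01011
  pos 1: 10110 XOR 10011 = 00101
  pos 3: 10111 XOR 10011 = 00100
  pos 5: 10000 XOR 10011 = 00011
Remainder (last 4 bits) = 1100. This is the CRC / FCS.

1100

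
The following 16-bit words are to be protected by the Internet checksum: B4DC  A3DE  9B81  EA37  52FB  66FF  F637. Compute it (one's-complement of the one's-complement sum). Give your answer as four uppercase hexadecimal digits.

One's-complement addition (fold any carry out of bit 15 back into bit 0):
  0xB4DC + 0xA3DE = 0x158BA → wrap carry → 0x58BB
  0x58BB + 0x9B81 = 0x0F43C
  0xF43C + 0xEA37 = 0x1DE73 → wrap carry → 0xDE74
  0xDE74 + 0x52FB = 0x1316F → wrap carry → 0x3170
  0x3170 + 0x66FF = 0x0986F
  0x986F + 0xF637 = 0x18EA6 → wrap carry → 0x8EA7
One's-complement sum = 0x8EA7.
Checksum = ~0x8EA7 & 0xFFFF = 0x7158.

7158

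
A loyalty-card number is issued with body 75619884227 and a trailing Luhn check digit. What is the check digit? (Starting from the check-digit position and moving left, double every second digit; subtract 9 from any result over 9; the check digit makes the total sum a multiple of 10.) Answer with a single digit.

7

Partial digits right→left: 7 2 2 4 8 8 9 1 6 5 7
Double every second digit counting from the check-digit position (so the 1st, 3rd, 5th, ... of the partial from the right).
  doubled (with −9 where >9): 5 4 7 9 3 5 → sum 33
  kept as-is: 2 4 8 1 5 → sum 20
Total = 33 + 20 = 53.
Check digit = (10 − (53 mod 10)) mod 10 = 7.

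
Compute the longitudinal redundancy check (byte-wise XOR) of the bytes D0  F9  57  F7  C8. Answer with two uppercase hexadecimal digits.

41

XOR the bytes together:
  start with 0xD0
  0xD0 ⊕ 0xF9 = 0x29
  0x29 ⊕ 0x57 = 0x7E
  0x7E ⊕ 0xF7 = 0x89
  0x89 ⊕ 0xC8 = 0x41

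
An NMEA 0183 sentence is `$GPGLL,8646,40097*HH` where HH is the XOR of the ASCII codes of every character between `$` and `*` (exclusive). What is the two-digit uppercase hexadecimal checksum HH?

XOR the ASCII codes of the payload characters:
  'G' = 0x47 → acc = 0x47
  'P' = 0x50 → acc = 0x17
  'G' = 0x47 → acc = 0x50
  'L' = 0x4C → acc = 0x1C
  'L' = 0x4C → acc = 0x50
  ',' = 0x2C → acc = 0x7C
  '8' = 0x38 → acc = 0x44
  '6' = 0x36 → acc = 0x72
  '4' = 0x34 → acc = 0x46
  '6' = 0x36 → acc = 0x70
  ',' = 0x2C → acc = 0x5C
  '4' = 0x34 → acc = 0x68
  '0' = 0x30 → acc = 0x58
  '0' = 0x30 → acc = 0x68
  '9' = 0x39 → acc = 0x51
  '7' = 0x37 → acc = 0x66
Checksum = 0x66.

66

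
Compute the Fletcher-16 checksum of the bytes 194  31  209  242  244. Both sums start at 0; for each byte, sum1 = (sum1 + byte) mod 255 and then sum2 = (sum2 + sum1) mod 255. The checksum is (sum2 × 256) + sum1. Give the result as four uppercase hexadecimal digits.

Running sums (mod 255):
  after byte 0 (194): sum1=194, sum2=194
  after byte 1 (31): sum1=225, sum2=164
  after byte 2 (209): sum1=179, sum2=88
  after byte 3 (242): sum1=166, sum2=254
  after byte 4 (244): sum1=155, sum2=154
Checksum = sum2·256 + sum1 = 154·256 + 155 = 39579 = 0x9A9B.

9A9B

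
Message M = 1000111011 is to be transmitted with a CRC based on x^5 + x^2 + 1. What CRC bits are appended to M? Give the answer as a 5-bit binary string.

Append 5 zeros: 100011101100000. Divide by 100101 (XOR where the leading bit is 1):
  pos 0: 100011 XOR 100101 = 000110
  pos 3: 110101 XOR 100101 = 010000
  pos 4: 100001 XOR 100101 = 000100
  pos 7: 100000 XOR 100101 = 000101
Remainder (last 5 bits) = 10100. This is the CRC / FCS.

10100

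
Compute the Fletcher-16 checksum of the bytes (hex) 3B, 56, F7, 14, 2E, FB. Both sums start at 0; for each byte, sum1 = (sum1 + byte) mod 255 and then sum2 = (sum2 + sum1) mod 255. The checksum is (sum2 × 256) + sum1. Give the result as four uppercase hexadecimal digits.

Running sums (mod 255):
  after byte 0 (3B): sum1=59, sum2=59
  after byte 1 (56): sum1=145, sum2=204
  after byte 2 (F7): sum1=137, sum2=86
  after byte 3 (14): sum1=157, sum2=243
  after byte 4 (2E): sum1=203, sum2=191
  after byte 5 (FB): sum1=199, sum2=135
Checksum = sum2·256 + sum1 = 135·256 + 199 = 34759 = 0x87C7.

87C7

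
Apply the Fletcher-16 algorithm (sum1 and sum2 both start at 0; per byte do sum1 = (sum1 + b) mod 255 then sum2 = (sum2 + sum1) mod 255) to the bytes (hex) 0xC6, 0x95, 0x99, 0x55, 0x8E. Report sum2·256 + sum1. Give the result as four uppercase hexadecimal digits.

Running sums (mod 255):
  after byte 0 (0xC6): sum1=198, sum2=198
  after byte 1 (0x95): sum1=92, sum2=35
  after byte 2 (0x99): sum1=245, sum2=25
  after byte 3 (0x55): sum1=75, sum2=100
  after byte 4 (0x8E): sum1=217, sum2=62
Checksum = sum2·256 + sum1 = 62·256 + 217 = 16089 = 0x3ED9.

3ED9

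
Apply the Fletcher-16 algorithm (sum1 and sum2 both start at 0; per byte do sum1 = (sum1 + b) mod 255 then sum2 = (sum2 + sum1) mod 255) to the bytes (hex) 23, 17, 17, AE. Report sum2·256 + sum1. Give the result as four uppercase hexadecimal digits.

Running sums (mod 255):
  after byte 0 (23): sum1=35, sum2=35
  after byte 1 (17): sum1=58, sum2=93
  after byte 2 (17): sum1=81, sum2=174
  after byte 3 (AE): sum1=0, sum2=174
Checksum = sum2·256 + sum1 = 174·256 + 0 = 44544 = 0xAE00.

AE00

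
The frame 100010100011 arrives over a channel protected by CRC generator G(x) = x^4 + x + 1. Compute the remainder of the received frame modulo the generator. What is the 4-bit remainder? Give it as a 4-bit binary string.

Modulo-2 division of 100010100011 by 10011:
  pos 0: 10001 XOR 10011 = 00010
  pos 3: 10010 XOR 10011 = 00001
  pos 7: 10011 XOR 10011 = 00000
Remainder = 0000 (zero — the frame passes the CRC check).

0000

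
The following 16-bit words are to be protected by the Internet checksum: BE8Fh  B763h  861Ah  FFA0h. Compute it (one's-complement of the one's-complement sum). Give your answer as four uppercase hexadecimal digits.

One's-complement addition (fold any carry out of bit 15 back into bit 0):
  0xBE8F + 0xB763 = 0x175F2 → wrap carry → 0x75F3
  0x75F3 + 0x861A = 0x0FC0D
  0xFC0D + 0xFFA0 = 0x1FBAD → wrap carry → 0xFBAE
One's-complement sum = 0xFBAE.
Checksum = ~0xFBAE & 0xFFFF = 0x0451.

0451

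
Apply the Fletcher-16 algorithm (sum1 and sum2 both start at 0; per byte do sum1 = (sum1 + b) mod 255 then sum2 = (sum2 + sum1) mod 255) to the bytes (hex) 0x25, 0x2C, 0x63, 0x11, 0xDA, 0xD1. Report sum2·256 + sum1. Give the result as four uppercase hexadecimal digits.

Running sums (mod 255):
  after byte 0 (0x25): sum1=37, sum2=37
  after byte 1 (0x2C): sum1=81, sum2=118
  after byte 2 (0x63): sum1=180, sum2=43
  after byte 3 (0x11): sum1=197, sum2=240
  after byte 4 (0xDA): sum1=160, sum2=145
  after byte 5 (0xD1): sum1=114, sum2=4
Checksum = sum2·256 + sum1 = 4·256 + 114 = 1138 = 0x0472.

0472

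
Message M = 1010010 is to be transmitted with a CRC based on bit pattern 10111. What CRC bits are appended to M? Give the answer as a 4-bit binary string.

Append 4 zeros: 10100100000. Divide by 10111 (XOR where the leading bit is 1):
  pos 0: 10100 XOR 10111 = 00011
  pos 3: 11100 XOR 10111 = 01011
  pos 4: 10110 XOR 10111 = 00001
Remainder (last 4 bits) = 0100. This is the CRC / FCS.

0100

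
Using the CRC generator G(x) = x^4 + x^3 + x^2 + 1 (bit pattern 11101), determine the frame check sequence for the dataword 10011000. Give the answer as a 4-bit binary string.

Append 4 zeros: 100110000000. Divide by 11101 (XOR where the leading bit is 1):
  pos 0: 10011 XOR 11101 = 01110
  pos 1: 11100 XOR 11101 = 00001
  pos 5: 10000 XOR 11101 = 01101
  pos 6: 11010 XOR 11101 = 00111
Remainder (last 4 bits) = 1110. This is the CRC / FCS.

1110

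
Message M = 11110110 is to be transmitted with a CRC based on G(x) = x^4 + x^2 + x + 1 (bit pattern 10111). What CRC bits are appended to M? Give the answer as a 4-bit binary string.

Append 4 zeros: 111101100000. Divide by 10111 (XOR where the leading bit is 1):
  pos 0: 11110 XOR 10111 = 01001
  pos 1: 10011 XOR 10111 = 00100
  pos 3: 10010 XOR 10111 = 00101
  pos 5: 10100 XOR 10111 = 00011
Remainder (last 4 bits) = 1100. This is the CRC / FCS.

1100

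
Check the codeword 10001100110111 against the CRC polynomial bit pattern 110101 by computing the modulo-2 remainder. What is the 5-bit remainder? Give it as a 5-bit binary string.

Modulo-2 division of 10001100110111 by 110101:
  pos 0: 100011 XOR 110101 = 010110
  pos 1: 101100 XOR 110101 = 011001
  pos 2: 110010 XOR 110101 = 000111
  pos 5: 111110 XOR 110101 = 001011
  pos 7: 101111 XOR 110101 = 011010
  pos 8: 110101 XOR 110101 = 000000
Remainder = 00000 (zero — the frame passes the CRC check).

00000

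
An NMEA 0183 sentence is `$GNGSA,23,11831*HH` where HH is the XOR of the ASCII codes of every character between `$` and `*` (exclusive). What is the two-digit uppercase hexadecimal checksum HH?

XOR the ASCII codes of the payload characters:
  'G' = 0x47 → acc = 0x47
  'N' = 0x4E → acc = 0x09
  'G' = 0x47 → acc = 0x4E
  'S' = 0x53 → acc = 0x1D
  'A' = 0x41 → acc = 0x5C
  ',' = 0x2C → acc = 0x70
  '2' = 0x32 → acc = 0x42
  '3' = 0x33 → acc = 0x71
  ',' = 0x2C → acc = 0x5D
  '1' = 0x31 → acc = 0x6C
  '1' = 0x31 → acc = 0x5D
  '8' = 0x38 → acc = 0x65
  '3' = 0x33 → acc = 0x56
  '1' = 0x31 → acc = 0x67
Checksum = 0x67.

67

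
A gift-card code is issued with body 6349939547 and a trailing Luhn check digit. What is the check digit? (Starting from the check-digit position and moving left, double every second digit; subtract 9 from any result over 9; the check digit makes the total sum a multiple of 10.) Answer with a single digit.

Partial digits right→left: 7 4 5 9 3 9 9 4 3 6
Double every second digit counting from the check-digit position (so the 1st, 3rd, 5th, ... of the partial from the right).
  doubled (with −9 where >9): 5 1 6 9 6 → sum 27
  kept as-is: 4 9 9 4 6 → sum 32
Total = 27 + 32 = 59.
Check digit = (10 − (59 mod 10)) mod 10 = 1.

1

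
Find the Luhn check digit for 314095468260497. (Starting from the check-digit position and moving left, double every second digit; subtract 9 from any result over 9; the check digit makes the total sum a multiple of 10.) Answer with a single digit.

3

Partial digits right→left: 7 9 4 0 6 2 8 6 4 5 9 0 4 1 3
Double every second digit counting from the check-digit position (so the 1st, 3rd, 5th, ... of the partial from the right).
  doubled (with −9 where >9): 5 8 3 7 8 9 8 6 → sum 54
  kept as-is: 9 0 2 6 5 0 1 → sum 23
Total = 54 + 23 = 77.
Check digit = (10 − (77 mod 10)) mod 10 = 3.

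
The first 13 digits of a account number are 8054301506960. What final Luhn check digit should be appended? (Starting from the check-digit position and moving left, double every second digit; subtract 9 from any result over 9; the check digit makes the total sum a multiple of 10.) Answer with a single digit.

4

Partial digits right→left: 0 6 9 6 0 5 1 0 3 4 5 0 8
Double every second digit counting from the check-digit position (so the 1st, 3rd, 5th, ... of the partial from the right).
  doubled (with −9 where >9): 0 9 0 2 6 1 7 → sum 25
  kept as-is: 6 6 5 0 4 0 → sum 21
Total = 25 + 21 = 46.
Check digit = (10 − (46 mod 10)) mod 10 = 4.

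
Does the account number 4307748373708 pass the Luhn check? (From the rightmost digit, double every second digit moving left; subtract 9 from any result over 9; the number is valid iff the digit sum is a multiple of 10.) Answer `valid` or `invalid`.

invalid

From the right, keep odd positions and double even positions (subtract 9 from any doubled value over 9):
  doubled (positions 2,4,...): 0 6 6 8 5 6 → sum 31
  kept (positions 1,3,...): 8 7 7 8 7 0 4 → sum 41
Total = 72.
72 mod 10 = 2, so the number is invalid.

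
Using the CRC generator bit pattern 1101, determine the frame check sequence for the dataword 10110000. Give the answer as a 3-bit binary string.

110

Append 3 zeros: 10110000000. Divide by 1101 (XOR where the leading bit is 1):
  pos 0: 1011 XOR 1101 = 0110
  pos 1: 1100 XOR 1101 = 0001
  pos 4: 1000 XOR 1101 = 0101
  pos 5: 1010 XOR 1101 = 0111
  pos 6: 1110 XOR 1101 = 0011
Remainder (last 3 bits) = 110. This is the CRC / FCS.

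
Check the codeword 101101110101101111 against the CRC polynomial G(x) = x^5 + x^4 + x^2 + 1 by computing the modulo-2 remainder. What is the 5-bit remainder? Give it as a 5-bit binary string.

11001

Modulo-2 division of 101101110101101111 by 110101:
  pos 0: 101101 XOR 110101 = 011000
  pos 1: 110001 XOR 110101 = 000100
  pos 4: 100101 XOR 110101 = 010000
  pos 5: 100000 XOR 110101 = 010101
  pos 6: 101011 XOR 110101 = 011110
  pos 7: 111101 XOR 110101 = 001000
  pos 9: 100001 XOR 110101 = 010100
  pos 10: 101001 XOR 110101 = 011100
  pos 11: 111001 XOR 110101 = 001100
Remainder = 11001 (nonzero — an error is detected).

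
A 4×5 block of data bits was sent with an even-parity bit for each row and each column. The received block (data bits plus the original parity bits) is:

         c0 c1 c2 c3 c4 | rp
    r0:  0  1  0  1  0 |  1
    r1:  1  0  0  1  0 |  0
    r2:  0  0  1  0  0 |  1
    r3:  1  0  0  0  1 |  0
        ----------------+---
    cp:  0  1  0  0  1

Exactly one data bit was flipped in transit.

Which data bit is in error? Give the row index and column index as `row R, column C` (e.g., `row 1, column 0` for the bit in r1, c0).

row 0, column 2

Recompute each row's even parity and compare to rp:
  r0: data parity 0, sent rp 1 → mismatch
  r1: data parity 0, sent rp 0 → ok
  r2: data parity 1, sent rp 1 → ok
  r3: data parity 0, sent rp 0 → ok
Recompute each column's even parity and compare to cp:
  c0: data parity 0, sent cp 0 → ok
  c1: data parity 1, sent cp 1 → ok
  c2: data parity 1, sent cp 0 → mismatch
  c3: data parity 0, sent cp 0 → ok
  c4: data parity 1, sent cp 1 → ok
Exactly one row (r0) and one column (c2) fail → the flipped bit is at their intersection.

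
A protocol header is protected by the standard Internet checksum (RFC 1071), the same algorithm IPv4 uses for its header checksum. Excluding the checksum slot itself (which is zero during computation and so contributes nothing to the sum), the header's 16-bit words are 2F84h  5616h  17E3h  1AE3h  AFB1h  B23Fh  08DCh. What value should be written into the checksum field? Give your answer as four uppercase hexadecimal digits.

DCD1

One's-complement addition (fold any carry out of bit 15 back into bit 0):
  0x2F84 + 0x5616 = 0x0859A
  0x859A + 0x17E3 = 0x09D7D
  0x9D7D + 0x1AE3 = 0x0B860
  0xB860 + 0xAFB1 = 0x16811 → wrap carry → 0x6812
  0x6812 + 0xB23F = 0x11A51 → wrap carry → 0x1A52
  0x1A52 + 0x08DC = 0x0232E
One's-complement sum = 0x232E.
Checksum = ~0x232E & 0xFFFF = 0xDCD1.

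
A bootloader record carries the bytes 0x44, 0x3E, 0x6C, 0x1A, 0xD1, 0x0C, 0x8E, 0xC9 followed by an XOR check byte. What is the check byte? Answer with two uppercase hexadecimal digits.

XOR the bytes together:
  start with 0x44
  0x44 ⊕ 0x3E = 0x7A
  0x7A ⊕ 0x6C = 0x16
  0x16 ⊕ 0x1A = 0x0C
  0x0C ⊕ 0xD1 = 0xDD
  0xDD ⊕ 0x0C = 0xD1
  0xD1 ⊕ 0x8E = 0x5F
  0x5F ⊕ 0xC9 = 0x96

96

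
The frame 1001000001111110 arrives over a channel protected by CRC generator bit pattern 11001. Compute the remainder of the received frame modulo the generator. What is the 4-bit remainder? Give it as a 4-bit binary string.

Modulo-2 division of 1001000001111110 by 11001:
  pos 0: 10010 XOR 11001 = 01011
  pos 1: 10110 XOR 11001 = 01111
  pos 2: 11110 XOR 11001 = 00111
  pos 4: 11100 XOR 11001 = 00101
  pos 6: 10111 XOR 11001 = 01110
  pos 7: 11101 XOR 11001 = 00100
  pos 9: 10011 XOR 11001 = 01010
  pos 10: 10101 XOR 11001 = 01100
  pos 11: 11000 XOR 11001 = 00001
Remainder = 0001 (nonzero — an error is detected).

0001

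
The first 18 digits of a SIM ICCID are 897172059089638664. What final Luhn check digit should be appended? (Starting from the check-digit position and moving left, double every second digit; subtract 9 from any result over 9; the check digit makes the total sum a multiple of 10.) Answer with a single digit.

Partial digits right→left: 4 6 6 8 3 6 9 8 0 9 5 0 2 7 1 7 9 8
Double every second digit counting from the check-digit position (so the 1st, 3rd, 5th, ... of the partial from the right).
  doubled (with −9 where >9): 8 3 6 9 0 1 4 2 9 → sum 42
  kept as-is: 6 8 6 8 9 0 7 7 8 → sum 59
Total = 42 + 59 = 101.
Check digit = (10 − (101 mod 10)) mod 10 = 9.

9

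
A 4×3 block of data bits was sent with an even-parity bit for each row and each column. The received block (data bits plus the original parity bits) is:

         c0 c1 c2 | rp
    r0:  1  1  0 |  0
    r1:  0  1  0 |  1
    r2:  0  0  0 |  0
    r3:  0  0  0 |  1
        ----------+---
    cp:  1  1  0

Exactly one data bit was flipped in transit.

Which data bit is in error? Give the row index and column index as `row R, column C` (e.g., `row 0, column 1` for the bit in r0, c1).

Recompute each row's even parity and compare to rp:
  r0: data parity 0, sent rp 0 → ok
  r1: data parity 1, sent rp 1 → ok
  r2: data parity 0, sent rp 0 → ok
  r3: data parity 0, sent rp 1 → mismatch
Recompute each column's even parity and compare to cp:
  c0: data parity 1, sent cp 1 → ok
  c1: data parity 0, sent cp 1 → mismatch
  c2: data parity 0, sent cp 0 → ok
Exactly one row (r3) and one column (c1) fail → the flipped bit is at their intersection.

row 3, column 1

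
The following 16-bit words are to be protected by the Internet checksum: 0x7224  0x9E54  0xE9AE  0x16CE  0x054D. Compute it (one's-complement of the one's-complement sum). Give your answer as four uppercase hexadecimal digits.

One's-complement addition (fold any carry out of bit 15 back into bit 0):
  0x7224 + 0x9E54 = 0x11078 → wrap carry → 0x1079
  0x1079 + 0xE9AE = 0x0FA27
  0xFA27 + 0x16CE = 0x110F5 → wrap carry → 0x10F6
  0x10F6 + 0x054D = 0x01643
One's-complement sum = 0x1643.
Checksum = ~0x1643 & 0xFFFF = 0xE9BC.

E9BC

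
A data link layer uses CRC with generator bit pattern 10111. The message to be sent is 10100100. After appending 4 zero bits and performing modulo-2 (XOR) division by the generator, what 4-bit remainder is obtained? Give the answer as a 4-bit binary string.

Append 4 zeros: 101001000000. Divide by 10111 (XOR where the leading bit is 1):
  pos 0: 10100 XOR 10111 = 00011
  pos 3: 11100 XOR 10111 = 01011
  pos 4: 10110 XOR 10111 = 00001
Remainder (last 4 bits) = 1000. This is the CRC / FCS.

1000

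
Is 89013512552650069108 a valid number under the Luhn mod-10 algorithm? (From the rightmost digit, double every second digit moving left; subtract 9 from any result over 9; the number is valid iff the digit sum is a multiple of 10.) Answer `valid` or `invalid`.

From the right, keep odd positions and double even positions (subtract 9 from any doubled value over 9):
  doubled (positions 2,4,...): 0 9 0 1 4 1 2 6 0 7 → sum 30
  kept (positions 1,3,...): 8 1 6 0 6 5 2 5 1 9 → sum 43
Total = 73.
73 mod 10 = 3, so the number is invalid.

invalid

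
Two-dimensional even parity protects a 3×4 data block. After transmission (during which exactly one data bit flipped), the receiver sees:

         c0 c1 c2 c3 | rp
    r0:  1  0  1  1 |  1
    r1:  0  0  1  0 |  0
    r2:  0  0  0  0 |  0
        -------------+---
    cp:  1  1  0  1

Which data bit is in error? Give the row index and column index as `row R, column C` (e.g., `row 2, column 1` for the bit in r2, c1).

row 1, column 1

Recompute each row's even parity and compare to rp:
  r0: data parity 1, sent rp 1 → ok
  r1: data parity 1, sent rp 0 → mismatch
  r2: data parity 0, sent rp 0 → ok
Recompute each column's even parity and compare to cp:
  c0: data parity 1, sent cp 1 → ok
  c1: data parity 0, sent cp 1 → mismatch
  c2: data parity 0, sent cp 0 → ok
  c3: data parity 1, sent cp 1 → ok
Exactly one row (r1) and one column (c1) fail → the flipped bit is at their intersection.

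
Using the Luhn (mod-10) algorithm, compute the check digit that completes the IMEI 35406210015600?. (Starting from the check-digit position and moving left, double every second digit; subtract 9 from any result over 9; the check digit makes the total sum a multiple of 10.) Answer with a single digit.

Partial digits right→left: 0 0 6 5 1 0 0 1 2 6 0 4 5 3
Double every second digit counting from the check-digit position (so the 1st, 3rd, 5th, ... of the partial from the right).
  doubled (with −9 where >9): 0 3 2 0 4 0 1 → sum 10
  kept as-is: 0 5 0 1 6 4 3 → sum 19
Total = 10 + 19 = 29.
Check digit = (10 − (29 mod 10)) mod 10 = 1.

1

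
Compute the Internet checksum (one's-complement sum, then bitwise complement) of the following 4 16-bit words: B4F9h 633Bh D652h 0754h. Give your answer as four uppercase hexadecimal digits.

One's-complement addition (fold any carry out of bit 15 back into bit 0):
  0xB4F9 + 0x633B = 0x11834 → wrap carry → 0x1835
  0x1835 + 0xD652 = 0x0EE87
  0xEE87 + 0x0754 = 0x0F5DB
One's-complement sum = 0xF5DB.
Checksum = ~0xF5DB & 0xFFFF = 0x0A24.

0A24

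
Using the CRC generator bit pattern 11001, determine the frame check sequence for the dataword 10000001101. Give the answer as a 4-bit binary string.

1101

Append 4 zeros: 100000011010000. Divide by 11001 (XOR where the leading bit is 1):
  pos 0: 10000 XOR 11001 = 01001
  pos 1: 10010 XOR 11001 = 01011
  pos 2: 10110 XOR 11001 = 01111
  pos 3: 11111 XOR 11001 = 00110
  pos 5: 11010 XOR 11001 = 00011
  pos 8: 11100 XOR 11001 = 00101
  pos 10: 10100 XOR 11001 = 01101
Remainder (last 4 bits) = 1101. This is the CRC / FCS.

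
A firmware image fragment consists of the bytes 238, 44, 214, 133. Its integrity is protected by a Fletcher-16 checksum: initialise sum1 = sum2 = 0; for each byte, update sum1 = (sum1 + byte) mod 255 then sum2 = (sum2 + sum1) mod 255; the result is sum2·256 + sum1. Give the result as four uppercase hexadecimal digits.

Running sums (mod 255):
  after byte 0 (238): sum1=238, sum2=238
  after byte 1 (44): sum1=27, sum2=10
  after byte 2 (214): sum1=241, sum2=251
  after byte 3 (133): sum1=119, sum2=115
Checksum = sum2·256 + sum1 = 115·256 + 119 = 29559 = 0x7377.

7377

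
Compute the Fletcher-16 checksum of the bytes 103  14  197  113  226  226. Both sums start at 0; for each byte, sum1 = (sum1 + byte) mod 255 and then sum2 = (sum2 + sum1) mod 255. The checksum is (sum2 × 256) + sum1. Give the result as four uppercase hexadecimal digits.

Running sums (mod 255):
  after byte 0 (103): sum1=103, sum2=103
  after byte 1 (14): sum1=117, sum2=220
  after byte 2 (197): sum1=59, sum2=24
  after byte 3 (113): sum1=172, sum2=196
  after byte 4 (226): sum1=143, sum2=84
  after byte 5 (226): sum1=114, sum2=198
Checksum = sum2·256 + sum1 = 198·256 + 114 = 50802 = 0xC672.

C672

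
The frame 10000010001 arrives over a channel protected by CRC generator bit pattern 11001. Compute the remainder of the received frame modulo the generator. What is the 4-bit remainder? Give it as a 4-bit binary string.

Modulo-2 division of 10000010001 by 11001:
  pos 0: 10000 XOR 11001 = 01001
  pos 1: 10010 XOR 11001 = 01011
  pos 2: 10111 XOR 11001 = 01110
  pos 3: 11100 XOR 11001 = 00101
  pos 5: 10100 XOR 11001 = 01101
  pos 6: 11011 XOR 11001 = 00010
Remainder = 0010 (nonzero — an error is detected).

0010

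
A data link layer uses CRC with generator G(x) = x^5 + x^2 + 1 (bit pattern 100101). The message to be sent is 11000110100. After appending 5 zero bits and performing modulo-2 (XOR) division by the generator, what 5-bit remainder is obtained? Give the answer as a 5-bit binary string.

Append 5 zeros: 1100011010000000. Divide by 100101 (XOR where the leading bit is 1):
  pos 0: 110001 XOR 100101 = 010100
  pos 1: 101001 XOR 100101 = 001100
  pos 3: 110001 XOR 100101 = 010100
  pos 4: 101000 XOR 100101 = 001101
  pos 6: 110100 XOR 100101 = 010001
  pos 7: 100010 XOR 100101 = 000111
  pos 10: 111000 XOR 100101 = 011101
Remainder (last 5 bits) = 11101. This is the CRC / FCS.

11101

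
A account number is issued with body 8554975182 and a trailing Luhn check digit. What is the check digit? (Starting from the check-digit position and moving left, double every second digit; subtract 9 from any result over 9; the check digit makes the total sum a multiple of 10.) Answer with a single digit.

5

Partial digits right→left: 2 8 1 5 7 9 4 5 5 8
Double every second digit counting from the check-digit position (so the 1st, 3rd, 5th, ... of the partial from the right).
  doubled (with −9 where >9): 4 2 5 8 1 → sum 20
  kept as-is: 8 5 9 5 8 → sum 35
Total = 20 + 35 = 55.
Check digit = (10 − (55 mod 10)) mod 10 = 5.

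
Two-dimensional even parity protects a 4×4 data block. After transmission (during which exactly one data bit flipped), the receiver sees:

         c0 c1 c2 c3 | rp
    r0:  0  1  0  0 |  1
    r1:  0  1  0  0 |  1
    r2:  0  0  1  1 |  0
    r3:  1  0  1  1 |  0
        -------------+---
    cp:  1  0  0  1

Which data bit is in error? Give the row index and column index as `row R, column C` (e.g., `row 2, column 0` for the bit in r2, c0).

row 3, column 3

Recompute each row's even parity and compare to rp:
  r0: data parity 1, sent rp 1 → ok
  r1: data parity 1, sent rp 1 → ok
  r2: data parity 0, sent rp 0 → ok
  r3: data parity 1, sent rp 0 → mismatch
Recompute each column's even parity and compare to cp:
  c0: data parity 1, sent cp 1 → ok
  c1: data parity 0, sent cp 0 → ok
  c2: data parity 0, sent cp 0 → ok
  c3: data parity 0, sent cp 1 → mismatch
Exactly one row (r3) and one column (c3) fail → the flipped bit is at their intersection.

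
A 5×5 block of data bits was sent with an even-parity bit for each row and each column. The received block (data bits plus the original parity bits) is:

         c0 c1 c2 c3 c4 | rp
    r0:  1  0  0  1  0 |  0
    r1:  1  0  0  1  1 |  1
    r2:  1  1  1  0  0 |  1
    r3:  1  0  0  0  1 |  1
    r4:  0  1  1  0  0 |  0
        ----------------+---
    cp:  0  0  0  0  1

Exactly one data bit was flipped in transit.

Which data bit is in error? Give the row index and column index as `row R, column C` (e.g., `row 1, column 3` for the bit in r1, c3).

Recompute each row's even parity and compare to rp:
  r0: data parity 0, sent rp 0 → ok
  r1: data parity 1, sent rp 1 → ok
  r2: data parity 1, sent rp 1 → ok
  r3: data parity 0, sent rp 1 → mismatch
  r4: data parity 0, sent rp 0 → ok
Recompute each column's even parity and compare to cp:
  c0: data parity 0, sent cp 0 → ok
  c1: data parity 0, sent cp 0 → ok
  c2: data parity 0, sent cp 0 → ok
  c3: data parity 0, sent cp 0 → ok
  c4: data parity 0, sent cp 1 → mismatch
Exactly one row (r3) and one column (c4) fail → the flipped bit is at their intersection.

row 3, column 4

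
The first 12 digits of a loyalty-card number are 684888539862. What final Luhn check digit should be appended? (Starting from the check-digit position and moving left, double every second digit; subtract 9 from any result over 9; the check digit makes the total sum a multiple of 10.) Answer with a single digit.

4

Partial digits right→left: 2 6 8 9 3 5 8 8 8 4 8 6
Double every second digit counting from the check-digit position (so the 1st, 3rd, 5th, ... of the partial from the right).
  doubled (with −9 where >9): 4 7 6 7 7 7 → sum 38
  kept as-is: 6 9 5 8 4 6 → sum 38
Total = 38 + 38 = 76.
Check digit = (10 − (76 mod 10)) mod 10 = 4.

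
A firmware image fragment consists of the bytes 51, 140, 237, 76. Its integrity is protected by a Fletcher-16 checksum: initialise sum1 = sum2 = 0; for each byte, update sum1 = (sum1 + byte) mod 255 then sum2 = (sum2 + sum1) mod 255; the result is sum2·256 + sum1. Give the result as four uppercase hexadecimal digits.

Running sums (mod 255):
  after byte 0 (51): sum1=51, sum2=51
  after byte 1 (140): sum1=191, sum2=242
  after byte 2 (237): sum1=173, sum2=160
  after byte 3 (76): sum1=249, sum2=154
Checksum = sum2·256 + sum1 = 154·256 + 249 = 39673 = 0x9AF9.

9AF9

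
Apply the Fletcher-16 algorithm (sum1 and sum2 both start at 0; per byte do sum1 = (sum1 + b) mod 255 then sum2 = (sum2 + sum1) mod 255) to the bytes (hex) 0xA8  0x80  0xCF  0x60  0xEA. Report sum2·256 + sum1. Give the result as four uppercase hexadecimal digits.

6844

Running sums (mod 255):
  after byte 0 (0xA8): sum1=168, sum2=168
  after byte 1 (0x80): sum1=41, sum2=209
  after byte 2 (0xCF): sum1=248, sum2=202
  after byte 3 (0x60): sum1=89, sum2=36
  after byte 4 (0xEA): sum1=68, sum2=104
Checksum = sum2·256 + sum1 = 104·256 + 68 = 26692 = 0x6844.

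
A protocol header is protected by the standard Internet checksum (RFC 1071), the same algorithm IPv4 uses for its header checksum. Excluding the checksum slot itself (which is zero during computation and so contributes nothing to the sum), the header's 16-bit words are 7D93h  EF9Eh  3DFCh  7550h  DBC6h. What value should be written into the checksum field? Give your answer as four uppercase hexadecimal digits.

03BA

One's-complement addition (fold any carry out of bit 15 back into bit 0):
  0x7D93 + 0xEF9E = 0x16D31 → wrap carry → 0x6D32
  0x6D32 + 0x3DFC = 0x0AB2E
  0xAB2E + 0x7550 = 0x1207E → wrap carry → 0x207F
  0x207F + 0xDBC6 = 0x0FC45
One's-complement sum = 0xFC45.
Checksum = ~0xFC45 & 0xFFFF = 0x03BA.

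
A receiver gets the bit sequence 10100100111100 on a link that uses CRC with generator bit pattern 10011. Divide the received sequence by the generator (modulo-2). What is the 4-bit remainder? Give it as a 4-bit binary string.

1111

Modulo-2 division of 10100100111100 by 10011:
  pos 0: 10100 XOR 10011 = 00111
  pos 2: 11110 XOR 10011 = 01101
  pos 3: 11010 XOR 10011 = 01001
  pos 4: 10011 XOR 10011 = 00000
  pos 9: 11100 XOR 10011 = 01111
Remainder = 1111 (nonzero — an error is detected).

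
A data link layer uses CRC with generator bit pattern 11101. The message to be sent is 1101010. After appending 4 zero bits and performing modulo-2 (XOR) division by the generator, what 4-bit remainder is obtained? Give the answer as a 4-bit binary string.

1010

Append 4 zeros: 11010100000. Divide by 11101 (XOR where the leading bit is 1):
  pos 0: 11010 XOR 11101 = 00111
  pos 2: 11110 XOR 11101 = 00011
  pos 5: 11000 XOR 11101 = 00101
Remainder (last 4 bits) = 1010. This is the CRC / FCS.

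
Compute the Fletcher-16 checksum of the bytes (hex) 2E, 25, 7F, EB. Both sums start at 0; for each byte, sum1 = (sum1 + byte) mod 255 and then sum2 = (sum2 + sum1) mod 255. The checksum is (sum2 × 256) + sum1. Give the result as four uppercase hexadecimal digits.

13BE

Running sums (mod 255):
  after byte 0 (2E): sum1=46, sum2=46
  after byte 1 (25): sum1=83, sum2=129
  after byte 2 (7F): sum1=210, sum2=84
  after byte 3 (EB): sum1=190, sum2=19
Checksum = sum2·256 + sum1 = 19·256 + 190 = 5054 = 0x13BE.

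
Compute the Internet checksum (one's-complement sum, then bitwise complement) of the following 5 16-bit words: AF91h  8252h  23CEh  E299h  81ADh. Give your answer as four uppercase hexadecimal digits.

4606

One's-complement addition (fold any carry out of bit 15 back into bit 0):
  0xAF91 + 0x8252 = 0x131E3 → wrap carry → 0x31E4
  0x31E4 + 0x23CE = 0x055B2
  0x55B2 + 0xE299 = 0x1384B → wrap carry → 0x384C
  0x384C + 0x81AD = 0x0B9F9
One's-complement sum = 0xB9F9.
Checksum = ~0xB9F9 & 0xFFFF = 0x4606.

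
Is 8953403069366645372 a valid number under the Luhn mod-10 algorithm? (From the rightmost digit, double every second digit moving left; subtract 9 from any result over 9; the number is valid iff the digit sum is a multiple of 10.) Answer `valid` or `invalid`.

valid

From the right, keep odd positions and double even positions (subtract 9 from any doubled value over 9):
  doubled (positions 2,4,...): 5 1 3 3 9 0 0 6 9 → sum 36
  kept (positions 1,3,...): 2 3 4 6 3 6 3 4 5 8 → sum 44
Total = 80.
80 mod 10 = 0, so the number is valid.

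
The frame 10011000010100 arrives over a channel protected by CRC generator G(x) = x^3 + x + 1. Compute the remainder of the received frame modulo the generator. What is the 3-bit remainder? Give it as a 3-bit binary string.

000

Modulo-2 division of 10011000010100 by 1011:
  pos 0: 1001 XOR 1011 = 0010
  pos 2: 1010 XOR 1011 = 0001
  pos 5: 1000 XOR 1011 = 0011
  pos 7: 1110 XOR 1011 = 0101
  pos 8: 1011 XOR 1011 = 0000
Remainder = 000 (zero — the frame passes the CRC check).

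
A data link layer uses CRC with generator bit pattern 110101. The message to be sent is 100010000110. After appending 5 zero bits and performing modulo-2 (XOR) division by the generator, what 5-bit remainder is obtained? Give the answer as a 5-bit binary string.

01010

Append 5 zeros: 10001000011000000. Divide by 110101 (XOR where the leading bit is 1):
  pos 0: 100010 XOR 110101 = 010111
  pos 1: 101110 XOR 110101 = 011011
  pos 2: 110110 XOR 110101 = 000011
  pos 6: 110110 XOR 110101 = 000011
  pos 10: 110000 XOR 110101 = 000101
Remainder (last 5 bits) = 01010. This is the CRC / FCS.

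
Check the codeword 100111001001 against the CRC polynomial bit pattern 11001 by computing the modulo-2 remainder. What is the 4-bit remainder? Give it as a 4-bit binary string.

Modulo-2 division of 100111001001 by 11001:
  pos 0: 10011 XOR 11001 = 01010
  pos 1: 10101 XOR 11001 = 01100
  pos 2: 11000 XOR 11001 = 00001
  pos 6: 10100 XOR 11001 = 01101
  pos 7: 11011 XOR 11001 = 00010
Remainder = 0010 (nonzero — an error is detected).

0010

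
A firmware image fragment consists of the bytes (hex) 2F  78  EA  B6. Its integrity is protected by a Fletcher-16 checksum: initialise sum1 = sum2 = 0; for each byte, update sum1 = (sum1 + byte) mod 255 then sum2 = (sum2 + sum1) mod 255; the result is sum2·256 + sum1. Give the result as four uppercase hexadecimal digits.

Running sums (mod 255):
  after byte 0 (2F): sum1=47, sum2=47
  after byte 1 (78): sum1=167, sum2=214
  after byte 2 (EA): sum1=146, sum2=105
  after byte 3 (B6): sum1=73, sum2=178
Checksum = sum2·256 + sum1 = 178·256 + 73 = 45641 = 0xB249.

B249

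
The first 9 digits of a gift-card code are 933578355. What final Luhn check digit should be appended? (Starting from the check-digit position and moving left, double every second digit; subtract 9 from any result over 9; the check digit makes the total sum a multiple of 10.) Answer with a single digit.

2

Partial digits right→left: 5 5 3 8 7 5 3 3 9
Double every second digit counting from the check-digit position (so the 1st, 3rd, 5th, ... of the partial from the right).
  doubled (with −9 where >9): 1 6 5 6 9 → sum 27
  kept as-is: 5 8 5 3 → sum 21
Total = 27 + 21 = 48.
Check digit = (10 − (48 mod 10)) mod 10 = 2.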